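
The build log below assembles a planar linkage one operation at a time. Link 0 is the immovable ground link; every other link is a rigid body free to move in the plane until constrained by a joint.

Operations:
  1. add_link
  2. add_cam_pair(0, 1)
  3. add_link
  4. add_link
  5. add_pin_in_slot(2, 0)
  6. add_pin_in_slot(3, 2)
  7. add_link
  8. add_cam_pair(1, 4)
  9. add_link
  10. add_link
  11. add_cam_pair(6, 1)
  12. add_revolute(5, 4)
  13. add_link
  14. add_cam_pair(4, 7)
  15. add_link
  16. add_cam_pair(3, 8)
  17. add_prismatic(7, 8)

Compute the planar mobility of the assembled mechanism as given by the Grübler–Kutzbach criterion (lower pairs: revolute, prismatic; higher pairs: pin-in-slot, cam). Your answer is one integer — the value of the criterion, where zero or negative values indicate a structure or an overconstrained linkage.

M = 13

L=1 J1=0 J2=0
add link → L=2 J1=0 J2=0
C@0,1 dof=2 J2 → L=2 J1=0 J2=1
add link → L=3 J1=0 J2=1
add link → L=4 J1=0 J2=1
PS@2,0 dof=2 J2 → L=4 J1=0 J2=2
PS@3,2 dof=2 J2 → L=4 J1=0 J2=3
add link → L=5 J1=0 J2=3
C@1,4 dof=2 J2 → L=5 J1=0 J2=4
add link → L=6 J1=0 J2=4
add link → L=7 J1=0 J2=4
C@6,1 dof=2 J2 → L=7 J1=0 J2=5
R@5,4 dof=1 J1 → L=7 J1=1 J2=5
add link → L=8 J1=1 J2=5
C@4,7 dof=2 J2 → L=8 J1=1 J2=6
add link → L=9 J1=1 J2=6
C@3,8 dof=2 J2 → L=9 J1=1 J2=7
P@7,8 dof=1 J1 → L=9 J1=2 J2=7
M=3(L−1)−2J1−J2=3·8−2·2−7=13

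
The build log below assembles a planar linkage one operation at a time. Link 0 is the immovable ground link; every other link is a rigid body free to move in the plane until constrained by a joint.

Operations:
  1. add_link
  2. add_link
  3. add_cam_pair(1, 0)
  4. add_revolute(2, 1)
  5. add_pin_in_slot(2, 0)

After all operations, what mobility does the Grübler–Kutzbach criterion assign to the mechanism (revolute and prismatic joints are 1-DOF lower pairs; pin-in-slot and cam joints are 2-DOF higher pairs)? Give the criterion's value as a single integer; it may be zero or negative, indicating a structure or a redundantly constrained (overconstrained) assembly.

M = 2

ground; <1,0,0>
#1 <2,0,0>
#2 <3,0,0>
C:1↔0 J2 <3,0,1>
R:2↔1 J1 <3,1,1>
PS:2↔0 J2 <3,1,2>
3×2 − 2×1 − 1×2 = 2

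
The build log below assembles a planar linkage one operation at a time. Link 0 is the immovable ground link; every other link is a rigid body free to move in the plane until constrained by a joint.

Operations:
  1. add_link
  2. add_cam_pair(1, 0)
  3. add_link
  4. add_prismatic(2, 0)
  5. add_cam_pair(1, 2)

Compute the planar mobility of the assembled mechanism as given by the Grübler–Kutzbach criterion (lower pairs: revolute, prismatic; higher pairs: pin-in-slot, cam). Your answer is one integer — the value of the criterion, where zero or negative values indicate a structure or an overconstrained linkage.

[1;0;0] (link 0 is ground)
L+ [2;0;0]
C(1,0)∈J2 [2;0;1]
L+ [3;0;1]
P(2,0)∈J1 [3;1;1]
C(1,2)∈J2 [3;1;2]
mobility = 6 − 2 − 2 = 2

M = 2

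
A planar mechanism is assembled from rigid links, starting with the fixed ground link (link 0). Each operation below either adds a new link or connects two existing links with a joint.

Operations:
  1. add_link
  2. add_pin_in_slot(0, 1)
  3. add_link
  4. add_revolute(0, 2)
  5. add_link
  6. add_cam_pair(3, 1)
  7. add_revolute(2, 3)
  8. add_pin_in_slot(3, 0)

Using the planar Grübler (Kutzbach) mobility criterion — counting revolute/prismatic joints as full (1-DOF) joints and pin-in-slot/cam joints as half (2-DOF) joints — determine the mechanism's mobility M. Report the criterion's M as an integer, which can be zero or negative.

[1;0;0] (link 0 is ground)
L+ [2;0;0]
PS(0,1)∈J2 [2;0;1]
L+ [3;0;1]
R(0,2)∈J1 [3;1;1]
L+ [4;1;1]
C(3,1)∈J2 [4;1;2]
R(2,3)∈J1 [4;2;2]
PS(3,0)∈J2 [4;2;3]
mobility = 9 − 4 − 3 = 2

M = 2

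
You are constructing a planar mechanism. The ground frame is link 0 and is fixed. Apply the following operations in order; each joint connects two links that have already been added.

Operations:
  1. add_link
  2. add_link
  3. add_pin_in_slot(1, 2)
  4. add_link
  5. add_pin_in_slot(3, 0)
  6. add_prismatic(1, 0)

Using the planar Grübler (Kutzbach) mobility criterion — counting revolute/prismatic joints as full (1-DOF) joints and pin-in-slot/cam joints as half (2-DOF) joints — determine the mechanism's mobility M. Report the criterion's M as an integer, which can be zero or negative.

ground; <1,0,0>
#1 <2,0,0>
#2 <3,0,0>
PS:1↔2 J2 <3,0,1>
#3 <4,0,1>
PS:3↔0 J2 <4,0,2>
P:1↔0 J1 <4,1,2>
3×3 − 2×1 − 1×2 = 5

M = 5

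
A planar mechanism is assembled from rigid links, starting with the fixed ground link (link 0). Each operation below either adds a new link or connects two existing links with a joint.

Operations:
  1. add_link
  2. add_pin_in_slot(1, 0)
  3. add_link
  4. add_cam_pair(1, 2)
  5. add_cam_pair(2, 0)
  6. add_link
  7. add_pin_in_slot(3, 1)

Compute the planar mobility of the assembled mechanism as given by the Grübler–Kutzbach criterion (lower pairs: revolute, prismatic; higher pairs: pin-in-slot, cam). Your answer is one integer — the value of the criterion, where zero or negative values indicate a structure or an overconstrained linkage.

M = 5

[1;0;0] (link 0 is ground)
L+ [2;0;0]
PS(1,0)∈J2 [2;0;1]
L+ [3;0;1]
C(1,2)∈J2 [3;0;2]
C(2,0)∈J2 [3;0;3]
L+ [4;0;3]
PS(3,1)∈J2 [4;0;4]
mobility = 9 − 0 − 4 = 5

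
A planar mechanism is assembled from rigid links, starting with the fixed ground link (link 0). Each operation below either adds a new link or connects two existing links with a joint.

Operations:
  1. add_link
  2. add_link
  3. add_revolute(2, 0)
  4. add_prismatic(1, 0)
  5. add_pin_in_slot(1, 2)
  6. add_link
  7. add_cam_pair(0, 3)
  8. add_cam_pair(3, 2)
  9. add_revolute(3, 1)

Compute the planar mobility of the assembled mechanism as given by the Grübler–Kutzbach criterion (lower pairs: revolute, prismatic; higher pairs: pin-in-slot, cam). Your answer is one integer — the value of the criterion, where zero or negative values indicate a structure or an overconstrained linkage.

M = 0

(L,J1,J2)=(1,0,0); link0 fixed
link1: (2,0,0)
link2: (3,0,0)
R 2-0 [J1]: (3,1,0)
P 1-0 [J1]: (3,2,0)
PS 1-2 [J2]: (3,2,1)
link3: (4,2,1)
C 0-3 [J2]: (4,2,2)
C 3-2 [J2]: (4,2,3)
R 3-1 [J1]: (4,3,3)
Grübler: 3·3 − 2·3 − 3 = 0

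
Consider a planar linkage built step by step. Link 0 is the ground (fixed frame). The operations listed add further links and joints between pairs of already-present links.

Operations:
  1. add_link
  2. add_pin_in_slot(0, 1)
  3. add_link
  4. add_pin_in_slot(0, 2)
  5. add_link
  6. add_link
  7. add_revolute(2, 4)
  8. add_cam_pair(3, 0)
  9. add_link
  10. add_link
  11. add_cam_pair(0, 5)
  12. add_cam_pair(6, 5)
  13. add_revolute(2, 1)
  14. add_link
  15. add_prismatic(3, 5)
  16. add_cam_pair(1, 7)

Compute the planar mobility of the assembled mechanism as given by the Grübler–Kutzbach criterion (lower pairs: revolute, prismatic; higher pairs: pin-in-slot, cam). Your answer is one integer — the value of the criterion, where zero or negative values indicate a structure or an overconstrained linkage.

ground; <1,0,0>
#1 <2,0,0>
PS:0↔1 J2 <2,0,1>
#2 <3,0,1>
PS:0↔2 J2 <3,0,2>
#3 <4,0,2>
#4 <5,0,2>
R:2↔4 J1 <5,1,2>
C:3↔0 J2 <5,1,3>
#5 <6,1,3>
#6 <7,1,3>
C:0↔5 J2 <7,1,4>
C:6↔5 J2 <7,1,5>
R:2↔1 J1 <7,2,5>
#7 <8,2,5>
P:3↔5 J1 <8,3,5>
C:1↔7 J2 <8,3,6>
3×7 − 2×3 − 1×6 = 9

M = 9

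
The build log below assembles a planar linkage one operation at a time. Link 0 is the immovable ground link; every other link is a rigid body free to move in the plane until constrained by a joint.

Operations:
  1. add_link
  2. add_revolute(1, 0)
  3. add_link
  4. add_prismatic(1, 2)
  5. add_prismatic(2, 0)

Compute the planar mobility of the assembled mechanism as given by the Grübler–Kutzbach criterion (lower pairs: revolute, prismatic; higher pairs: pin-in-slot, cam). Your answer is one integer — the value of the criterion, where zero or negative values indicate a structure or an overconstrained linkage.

M = 0

[1;0;0] (link 0 is ground)
L+ [2;0;0]
R(1,0)∈J1 [2;1;0]
L+ [3;1;0]
P(1,2)∈J1 [3;2;0]
P(2,0)∈J1 [3;3;0]
mobility = 6 − 6 − 0 = 0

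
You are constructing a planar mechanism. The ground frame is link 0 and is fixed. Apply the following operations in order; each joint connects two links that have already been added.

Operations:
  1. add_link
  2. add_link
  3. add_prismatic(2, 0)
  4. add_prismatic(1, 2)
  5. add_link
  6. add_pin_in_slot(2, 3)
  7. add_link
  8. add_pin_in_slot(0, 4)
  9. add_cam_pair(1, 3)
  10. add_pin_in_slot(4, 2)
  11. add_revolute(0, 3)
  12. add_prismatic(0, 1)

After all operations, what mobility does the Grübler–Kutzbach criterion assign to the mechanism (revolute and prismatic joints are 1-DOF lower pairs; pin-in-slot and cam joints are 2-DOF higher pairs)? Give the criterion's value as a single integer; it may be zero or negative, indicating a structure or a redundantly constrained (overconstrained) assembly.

M = 0

L=1 J1=0 J2=0
add link → L=2 J1=0 J2=0
add link → L=3 J1=0 J2=0
P@2,0 dof=1 J1 → L=3 J1=1 J2=0
P@1,2 dof=1 J1 → L=3 J1=2 J2=0
add link → L=4 J1=2 J2=0
PS@2,3 dof=2 J2 → L=4 J1=2 J2=1
add link → L=5 J1=2 J2=1
PS@0,4 dof=2 J2 → L=5 J1=2 J2=2
C@1,3 dof=2 J2 → L=5 J1=2 J2=3
PS@4,2 dof=2 J2 → L=5 J1=2 J2=4
R@0,3 dof=1 J1 → L=5 J1=3 J2=4
P@0,1 dof=1 J1 → L=5 J1=4 J2=4
M=3(L−1)−2J1−J2=3·4−2·4−4=0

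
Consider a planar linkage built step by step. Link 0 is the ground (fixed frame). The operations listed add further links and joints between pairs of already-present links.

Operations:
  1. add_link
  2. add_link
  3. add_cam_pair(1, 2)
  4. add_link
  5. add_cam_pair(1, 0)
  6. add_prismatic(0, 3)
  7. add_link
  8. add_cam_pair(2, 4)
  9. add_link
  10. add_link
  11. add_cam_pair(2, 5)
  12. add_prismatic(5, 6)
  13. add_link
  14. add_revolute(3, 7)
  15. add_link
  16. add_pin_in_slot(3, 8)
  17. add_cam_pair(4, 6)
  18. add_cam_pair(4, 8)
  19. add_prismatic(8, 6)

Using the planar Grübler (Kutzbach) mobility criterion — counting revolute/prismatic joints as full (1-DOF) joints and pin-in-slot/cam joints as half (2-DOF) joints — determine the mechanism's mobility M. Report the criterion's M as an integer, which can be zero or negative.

(L,J1,J2)=(1,0,0); link0 fixed
link1: (2,0,0)
link2: (3,0,0)
C 1-2 [J2]: (3,0,1)
link3: (4,0,1)
C 1-0 [J2]: (4,0,2)
P 0-3 [J1]: (4,1,2)
link4: (5,1,2)
C 2-4 [J2]: (5,1,3)
link5: (6,1,3)
link6: (7,1,3)
C 2-5 [J2]: (7,1,4)
P 5-6 [J1]: (7,2,4)
link7: (8,2,4)
R 3-7 [J1]: (8,3,4)
link8: (9,3,4)
PS 3-8 [J2]: (9,3,5)
C 4-6 [J2]: (9,3,6)
C 4-8 [J2]: (9,3,7)
P 8-6 [J1]: (9,4,7)
Grübler: 3·8 − 2·4 − 7 = 9

M = 9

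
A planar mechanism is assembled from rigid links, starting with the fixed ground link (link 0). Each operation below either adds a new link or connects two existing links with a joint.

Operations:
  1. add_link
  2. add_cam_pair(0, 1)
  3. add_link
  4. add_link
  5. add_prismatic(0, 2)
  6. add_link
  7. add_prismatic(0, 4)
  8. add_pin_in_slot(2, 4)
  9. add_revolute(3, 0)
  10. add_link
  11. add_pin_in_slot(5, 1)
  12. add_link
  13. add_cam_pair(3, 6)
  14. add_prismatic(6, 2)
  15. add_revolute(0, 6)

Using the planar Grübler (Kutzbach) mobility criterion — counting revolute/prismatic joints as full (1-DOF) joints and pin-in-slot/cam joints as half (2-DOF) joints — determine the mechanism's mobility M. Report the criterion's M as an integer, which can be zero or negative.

M = 4

(L,J1,J2)=(1,0,0); link0 fixed
link1: (2,0,0)
C 0-1 [J2]: (2,0,1)
link2: (3,0,1)
link3: (4,0,1)
P 0-2 [J1]: (4,1,1)
link4: (5,1,1)
P 0-4 [J1]: (5,2,1)
PS 2-4 [J2]: (5,2,2)
R 3-0 [J1]: (5,3,2)
link5: (6,3,2)
PS 5-1 [J2]: (6,3,3)
link6: (7,3,3)
C 3-6 [J2]: (7,3,4)
P 6-2 [J1]: (7,4,4)
R 0-6 [J1]: (7,5,4)
Grübler: 3·6 − 2·5 − 4 = 4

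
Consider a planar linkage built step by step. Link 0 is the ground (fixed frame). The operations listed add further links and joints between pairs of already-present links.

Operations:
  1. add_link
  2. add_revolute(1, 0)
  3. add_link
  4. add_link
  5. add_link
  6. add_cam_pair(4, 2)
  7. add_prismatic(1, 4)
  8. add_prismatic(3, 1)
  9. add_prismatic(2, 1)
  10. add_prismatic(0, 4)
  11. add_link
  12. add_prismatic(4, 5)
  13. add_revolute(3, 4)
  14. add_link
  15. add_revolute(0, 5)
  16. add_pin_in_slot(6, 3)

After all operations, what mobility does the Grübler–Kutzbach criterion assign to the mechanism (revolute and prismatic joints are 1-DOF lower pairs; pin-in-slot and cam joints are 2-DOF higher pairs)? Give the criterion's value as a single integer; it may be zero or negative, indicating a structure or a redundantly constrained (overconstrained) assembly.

M = 0

[1;0;0] (link 0 is ground)
L+ [2;0;0]
R(1,0)∈J1 [2;1;0]
L+ [3;1;0]
L+ [4;1;0]
L+ [5;1;0]
C(4,2)∈J2 [5;1;1]
P(1,4)∈J1 [5;2;1]
P(3,1)∈J1 [5;3;1]
P(2,1)∈J1 [5;4;1]
P(0,4)∈J1 [5;5;1]
L+ [6;5;1]
P(4,5)∈J1 [6;6;1]
R(3,4)∈J1 [6;7;1]
L+ [7;7;1]
R(0,5)∈J1 [7;8;1]
PS(6,3)∈J2 [7;8;2]
mobility = 18 − 16 − 2 = 0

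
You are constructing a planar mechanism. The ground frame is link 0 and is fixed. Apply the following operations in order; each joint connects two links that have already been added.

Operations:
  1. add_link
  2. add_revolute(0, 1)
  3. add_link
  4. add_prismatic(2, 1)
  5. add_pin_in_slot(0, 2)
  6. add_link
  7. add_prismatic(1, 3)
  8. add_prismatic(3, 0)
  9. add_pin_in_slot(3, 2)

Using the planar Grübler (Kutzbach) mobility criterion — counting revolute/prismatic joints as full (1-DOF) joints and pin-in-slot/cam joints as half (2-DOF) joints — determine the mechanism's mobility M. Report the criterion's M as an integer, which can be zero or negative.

M = -1

(L,J1,J2)=(1,0,0); link0 fixed
link1: (2,0,0)
R 0-1 [J1]: (2,1,0)
link2: (3,1,0)
P 2-1 [J1]: (3,2,0)
PS 0-2 [J2]: (3,2,1)
link3: (4,2,1)
P 1-3 [J1]: (4,3,1)
P 3-0 [J1]: (4,4,1)
PS 3-2 [J2]: (4,4,2)
Grübler: 3·3 − 2·4 − 2 = -1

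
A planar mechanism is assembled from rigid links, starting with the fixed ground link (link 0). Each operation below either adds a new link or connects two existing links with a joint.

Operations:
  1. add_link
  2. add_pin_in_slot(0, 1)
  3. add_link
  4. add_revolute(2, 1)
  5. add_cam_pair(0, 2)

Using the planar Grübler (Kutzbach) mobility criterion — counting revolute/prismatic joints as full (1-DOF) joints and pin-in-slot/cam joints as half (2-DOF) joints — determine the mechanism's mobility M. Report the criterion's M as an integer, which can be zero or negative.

ground; <1,0,0>
#1 <2,0,0>
PS:0↔1 J2 <2,0,1>
#2 <3,0,1>
R:2↔1 J1 <3,1,1>
C:0↔2 J2 <3,1,2>
3×2 − 2×1 − 1×2 = 2

M = 2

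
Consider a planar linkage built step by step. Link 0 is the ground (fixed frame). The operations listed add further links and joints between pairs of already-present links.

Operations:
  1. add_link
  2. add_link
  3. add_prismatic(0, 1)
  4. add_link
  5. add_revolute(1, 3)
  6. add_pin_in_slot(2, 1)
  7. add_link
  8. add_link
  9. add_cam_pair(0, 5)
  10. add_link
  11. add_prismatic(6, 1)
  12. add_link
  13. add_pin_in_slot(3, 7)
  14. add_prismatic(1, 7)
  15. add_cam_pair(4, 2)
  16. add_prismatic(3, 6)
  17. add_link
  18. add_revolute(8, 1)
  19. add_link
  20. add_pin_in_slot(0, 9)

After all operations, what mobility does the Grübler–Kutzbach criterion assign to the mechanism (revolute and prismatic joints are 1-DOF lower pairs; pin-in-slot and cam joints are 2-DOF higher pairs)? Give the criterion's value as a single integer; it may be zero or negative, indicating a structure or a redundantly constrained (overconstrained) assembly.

L=1 J1=0 J2=0
add link → L=2 J1=0 J2=0
add link → L=3 J1=0 J2=0
P@0,1 dof=1 J1 → L=3 J1=1 J2=0
add link → L=4 J1=1 J2=0
R@1,3 dof=1 J1 → L=4 J1=2 J2=0
PS@2,1 dof=2 J2 → L=4 J1=2 J2=1
add link → L=5 J1=2 J2=1
add link → L=6 J1=2 J2=1
C@0,5 dof=2 J2 → L=6 J1=2 J2=2
add link → L=7 J1=2 J2=2
P@6,1 dof=1 J1 → L=7 J1=3 J2=2
add link → L=8 J1=3 J2=2
PS@3,7 dof=2 J2 → L=8 J1=3 J2=3
P@1,7 dof=1 J1 → L=8 J1=4 J2=3
C@4,2 dof=2 J2 → L=8 J1=4 J2=4
P@3,6 dof=1 J1 → L=8 J1=5 J2=4
add link → L=9 J1=5 J2=4
R@8,1 dof=1 J1 → L=9 J1=6 J2=4
add link → L=10 J1=6 J2=4
PS@0,9 dof=2 J2 → L=10 J1=6 J2=5
M=3(L−1)−2J1−J2=3·9−2·6−5=10

M = 10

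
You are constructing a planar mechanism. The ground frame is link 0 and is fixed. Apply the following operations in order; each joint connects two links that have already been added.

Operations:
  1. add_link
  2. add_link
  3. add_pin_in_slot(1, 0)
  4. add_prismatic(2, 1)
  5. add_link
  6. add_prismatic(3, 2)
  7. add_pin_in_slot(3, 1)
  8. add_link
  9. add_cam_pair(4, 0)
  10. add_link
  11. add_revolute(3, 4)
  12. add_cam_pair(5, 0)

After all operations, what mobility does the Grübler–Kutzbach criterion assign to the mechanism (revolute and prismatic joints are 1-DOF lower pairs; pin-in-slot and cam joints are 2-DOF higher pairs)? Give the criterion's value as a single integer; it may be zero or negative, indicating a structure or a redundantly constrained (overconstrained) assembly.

(L,J1,J2)=(1,0,0); link0 fixed
link1: (2,0,0)
link2: (3,0,0)
PS 1-0 [J2]: (3,0,1)
P 2-1 [J1]: (3,1,1)
link3: (4,1,1)
P 3-2 [J1]: (4,2,1)
PS 3-1 [J2]: (4,2,2)
link4: (5,2,2)
C 4-0 [J2]: (5,2,3)
link5: (6,2,3)
R 3-4 [J1]: (6,3,3)
C 5-0 [J2]: (6,3,4)
Grübler: 3·5 − 2·3 − 4 = 5

M = 5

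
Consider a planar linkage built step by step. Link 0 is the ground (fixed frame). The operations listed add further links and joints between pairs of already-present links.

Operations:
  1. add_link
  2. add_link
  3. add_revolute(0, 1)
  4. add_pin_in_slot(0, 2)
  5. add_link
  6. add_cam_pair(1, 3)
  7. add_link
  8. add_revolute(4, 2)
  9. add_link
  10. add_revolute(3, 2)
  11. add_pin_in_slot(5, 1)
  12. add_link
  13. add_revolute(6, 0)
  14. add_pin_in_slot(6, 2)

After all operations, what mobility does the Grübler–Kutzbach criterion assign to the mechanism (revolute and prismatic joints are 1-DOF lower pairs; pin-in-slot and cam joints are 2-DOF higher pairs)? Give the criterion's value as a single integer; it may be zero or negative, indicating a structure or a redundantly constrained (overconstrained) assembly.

link 0 = ground. State L|J1|J2 = 1|0|0
+link1  2|0|0
+link2  3|0|0
R(0,1) f=1→J1  3|1|0
PS(0,2) f=2→J2  3|1|1
+link3  4|1|1
C(1,3) f=2→J2  4|1|2
+link4  5|1|2
R(4,2) f=1→J1  5|2|2
+link5  6|2|2
R(3,2) f=1→J1  6|3|2
PS(5,1) f=2→J2  6|3|3
+link6  7|3|3
R(6,0) f=1→J1  7|4|3
PS(6,2) f=2→J2  7|4|4
M = 3(7−1)−2·4−4 = 18−8−4 = 6

M = 6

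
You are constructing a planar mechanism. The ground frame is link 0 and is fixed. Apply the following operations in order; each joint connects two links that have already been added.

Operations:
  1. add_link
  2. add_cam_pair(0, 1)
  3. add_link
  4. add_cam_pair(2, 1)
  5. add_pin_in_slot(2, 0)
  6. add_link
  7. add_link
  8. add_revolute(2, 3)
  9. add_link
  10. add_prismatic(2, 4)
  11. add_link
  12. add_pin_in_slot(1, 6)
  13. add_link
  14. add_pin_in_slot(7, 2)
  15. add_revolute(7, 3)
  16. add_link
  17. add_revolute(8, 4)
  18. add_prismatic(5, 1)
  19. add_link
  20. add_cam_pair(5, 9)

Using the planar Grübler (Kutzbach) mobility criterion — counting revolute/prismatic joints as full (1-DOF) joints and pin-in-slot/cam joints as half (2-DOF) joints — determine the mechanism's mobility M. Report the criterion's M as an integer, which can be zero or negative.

(L,J1,J2)=(1,0,0); link0 fixed
link1: (2,0,0)
C 0-1 [J2]: (2,0,1)
link2: (3,0,1)
C 2-1 [J2]: (3,0,2)
PS 2-0 [J2]: (3,0,3)
link3: (4,0,3)
link4: (5,0,3)
R 2-3 [J1]: (5,1,3)
link5: (6,1,3)
P 2-4 [J1]: (6,2,3)
link6: (7,2,3)
PS 1-6 [J2]: (7,2,4)
link7: (8,2,4)
PS 7-2 [J2]: (8,2,5)
R 7-3 [J1]: (8,3,5)
link8: (9,3,5)
R 8-4 [J1]: (9,4,5)
P 5-1 [J1]: (9,5,5)
link9: (10,5,5)
C 5-9 [J2]: (10,5,6)
Grübler: 3·9 − 2·5 − 6 = 11

M = 11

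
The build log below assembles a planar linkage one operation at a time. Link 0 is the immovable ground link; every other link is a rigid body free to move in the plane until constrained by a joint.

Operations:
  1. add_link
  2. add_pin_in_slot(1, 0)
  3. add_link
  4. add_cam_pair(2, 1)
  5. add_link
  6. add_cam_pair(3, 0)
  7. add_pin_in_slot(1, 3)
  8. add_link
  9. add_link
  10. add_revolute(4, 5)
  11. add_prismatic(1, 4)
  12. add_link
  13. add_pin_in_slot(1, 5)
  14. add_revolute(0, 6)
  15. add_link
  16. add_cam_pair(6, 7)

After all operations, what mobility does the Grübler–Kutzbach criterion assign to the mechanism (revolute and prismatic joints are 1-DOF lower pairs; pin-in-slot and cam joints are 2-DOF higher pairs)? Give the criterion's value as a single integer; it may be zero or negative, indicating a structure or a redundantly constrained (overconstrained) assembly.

M = 9

[1;0;0] (link 0 is ground)
L+ [2;0;0]
PS(1,0)∈J2 [2;0;1]
L+ [3;0;1]
C(2,1)∈J2 [3;0;2]
L+ [4;0;2]
C(3,0)∈J2 [4;0;3]
PS(1,3)∈J2 [4;0;4]
L+ [5;0;4]
L+ [6;0;4]
R(4,5)∈J1 [6;1;4]
P(1,4)∈J1 [6;2;4]
L+ [7;2;4]
PS(1,5)∈J2 [7;2;5]
R(0,6)∈J1 [7;3;5]
L+ [8;3;5]
C(6,7)∈J2 [8;3;6]
mobility = 21 − 6 − 6 = 9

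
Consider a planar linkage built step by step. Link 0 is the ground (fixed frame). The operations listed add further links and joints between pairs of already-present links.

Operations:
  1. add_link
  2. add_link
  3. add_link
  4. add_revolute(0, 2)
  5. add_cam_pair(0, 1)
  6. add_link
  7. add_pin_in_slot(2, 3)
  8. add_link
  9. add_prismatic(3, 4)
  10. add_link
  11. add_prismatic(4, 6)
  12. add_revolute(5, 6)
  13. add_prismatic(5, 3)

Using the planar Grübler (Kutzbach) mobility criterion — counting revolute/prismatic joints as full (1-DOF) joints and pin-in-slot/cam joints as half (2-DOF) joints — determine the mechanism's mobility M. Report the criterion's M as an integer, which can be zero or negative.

M = 6

ground; <1,0,0>
#1 <2,0,0>
#2 <3,0,0>
#3 <4,0,0>
R:0↔2 J1 <4,1,0>
C:0↔1 J2 <4,1,1>
#4 <5,1,1>
PS:2↔3 J2 <5,1,2>
#5 <6,1,2>
P:3↔4 J1 <6,2,2>
#6 <7,2,2>
P:4↔6 J1 <7,3,2>
R:5↔6 J1 <7,4,2>
P:5↔3 J1 <7,5,2>
3×6 − 2×5 − 1×2 = 6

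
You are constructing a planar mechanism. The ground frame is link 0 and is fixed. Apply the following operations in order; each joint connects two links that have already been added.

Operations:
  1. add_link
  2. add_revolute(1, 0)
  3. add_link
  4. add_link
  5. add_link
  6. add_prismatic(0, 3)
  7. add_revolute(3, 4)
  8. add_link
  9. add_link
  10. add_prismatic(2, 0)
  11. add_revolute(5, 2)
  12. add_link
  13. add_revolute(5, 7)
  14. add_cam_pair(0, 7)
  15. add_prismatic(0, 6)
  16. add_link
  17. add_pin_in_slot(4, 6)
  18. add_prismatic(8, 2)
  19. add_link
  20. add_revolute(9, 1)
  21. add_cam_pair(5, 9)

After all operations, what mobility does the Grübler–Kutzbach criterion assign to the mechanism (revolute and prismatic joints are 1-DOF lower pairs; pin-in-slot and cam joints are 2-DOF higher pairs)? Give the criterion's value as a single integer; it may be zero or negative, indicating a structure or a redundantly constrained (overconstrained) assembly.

M = 6

L=1 J1=0 J2=0
add link → L=2 J1=0 J2=0
R@1,0 dof=1 J1 → L=2 J1=1 J2=0
add link → L=3 J1=1 J2=0
add link → L=4 J1=1 J2=0
add link → L=5 J1=1 J2=0
P@0,3 dof=1 J1 → L=5 J1=2 J2=0
R@3,4 dof=1 J1 → L=5 J1=3 J2=0
add link → L=6 J1=3 J2=0
add link → L=7 J1=3 J2=0
P@2,0 dof=1 J1 → L=7 J1=4 J2=0
R@5,2 dof=1 J1 → L=7 J1=5 J2=0
add link → L=8 J1=5 J2=0
R@5,7 dof=1 J1 → L=8 J1=6 J2=0
C@0,7 dof=2 J2 → L=8 J1=6 J2=1
P@0,6 dof=1 J1 → L=8 J1=7 J2=1
add link → L=9 J1=7 J2=1
PS@4,6 dof=2 J2 → L=9 J1=7 J2=2
P@8,2 dof=1 J1 → L=9 J1=8 J2=2
add link → L=10 J1=8 J2=2
R@9,1 dof=1 J1 → L=10 J1=9 J2=2
C@5,9 dof=2 J2 → L=10 J1=9 J2=3
M=3(L−1)−2J1−J2=3·9−2·9−3=6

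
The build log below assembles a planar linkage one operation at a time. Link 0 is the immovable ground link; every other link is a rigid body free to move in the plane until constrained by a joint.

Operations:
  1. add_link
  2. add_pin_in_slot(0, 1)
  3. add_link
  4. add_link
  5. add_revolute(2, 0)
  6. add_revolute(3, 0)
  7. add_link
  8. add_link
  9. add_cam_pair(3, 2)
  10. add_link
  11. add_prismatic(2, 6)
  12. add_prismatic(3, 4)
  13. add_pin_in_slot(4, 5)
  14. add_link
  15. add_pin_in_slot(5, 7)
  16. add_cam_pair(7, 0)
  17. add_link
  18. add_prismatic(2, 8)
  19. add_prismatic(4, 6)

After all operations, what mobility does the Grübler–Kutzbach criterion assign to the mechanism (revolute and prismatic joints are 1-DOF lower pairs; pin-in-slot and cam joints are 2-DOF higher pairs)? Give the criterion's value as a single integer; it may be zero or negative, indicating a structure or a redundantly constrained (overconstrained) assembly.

M = 7

ground; <1,0,0>
#1 <2,0,0>
PS:0↔1 J2 <2,0,1>
#2 <3,0,1>
#3 <4,0,1>
R:2↔0 J1 <4,1,1>
R:3↔0 J1 <4,2,1>
#4 <5,2,1>
#5 <6,2,1>
C:3↔2 J2 <6,2,2>
#6 <7,2,2>
P:2↔6 J1 <7,3,2>
P:3↔4 J1 <7,4,2>
PS:4↔5 J2 <7,4,3>
#7 <8,4,3>
PS:5↔7 J2 <8,4,4>
C:7↔0 J2 <8,4,5>
#8 <9,4,5>
P:2↔8 J1 <9,5,5>
P:4↔6 J1 <9,6,5>
3×8 − 2×6 − 1×5 = 7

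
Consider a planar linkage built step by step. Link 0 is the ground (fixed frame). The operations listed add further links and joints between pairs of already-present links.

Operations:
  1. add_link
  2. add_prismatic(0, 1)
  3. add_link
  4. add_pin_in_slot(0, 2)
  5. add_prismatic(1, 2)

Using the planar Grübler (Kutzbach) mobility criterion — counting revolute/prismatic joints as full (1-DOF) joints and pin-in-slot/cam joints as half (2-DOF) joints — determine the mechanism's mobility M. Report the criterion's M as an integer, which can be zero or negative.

M = 1

(L,J1,J2)=(1,0,0); link0 fixed
link1: (2,0,0)
P 0-1 [J1]: (2,1,0)
link2: (3,1,0)
PS 0-2 [J2]: (3,1,1)
P 1-2 [J1]: (3,2,1)
Grübler: 3·2 − 2·2 − 1 = 1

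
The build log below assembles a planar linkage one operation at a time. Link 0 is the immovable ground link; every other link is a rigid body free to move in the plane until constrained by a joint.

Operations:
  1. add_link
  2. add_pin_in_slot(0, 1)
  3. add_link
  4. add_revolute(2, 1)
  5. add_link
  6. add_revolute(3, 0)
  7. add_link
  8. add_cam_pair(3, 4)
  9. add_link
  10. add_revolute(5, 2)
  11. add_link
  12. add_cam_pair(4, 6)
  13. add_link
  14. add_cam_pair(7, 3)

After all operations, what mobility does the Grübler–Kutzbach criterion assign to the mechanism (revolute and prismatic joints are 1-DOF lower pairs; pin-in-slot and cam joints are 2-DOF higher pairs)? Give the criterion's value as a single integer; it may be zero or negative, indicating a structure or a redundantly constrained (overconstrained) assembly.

link 0 = ground. State L|J1|J2 = 1|0|0
+link1  2|0|0
PS(0,1) f=2→J2  2|0|1
+link2  3|0|1
R(2,1) f=1→J1  3|1|1
+link3  4|1|1
R(3,0) f=1→J1  4|2|1
+link4  5|2|1
C(3,4) f=2→J2  5|2|2
+link5  6|2|2
R(5,2) f=1→J1  6|3|2
+link6  7|3|2
C(4,6) f=2→J2  7|3|3
+link7  8|3|3
C(7,3) f=2→J2  8|3|4
M = 3(8−1)−2·3−4 = 21−6−4 = 11

M = 11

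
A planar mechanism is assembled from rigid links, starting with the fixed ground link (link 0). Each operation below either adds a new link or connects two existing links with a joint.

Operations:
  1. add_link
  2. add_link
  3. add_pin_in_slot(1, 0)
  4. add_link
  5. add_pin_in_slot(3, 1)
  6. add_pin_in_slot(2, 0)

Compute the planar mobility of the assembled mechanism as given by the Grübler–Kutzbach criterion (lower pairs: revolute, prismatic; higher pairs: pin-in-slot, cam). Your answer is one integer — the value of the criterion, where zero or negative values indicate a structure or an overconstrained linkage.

M = 6

link 0 = ground. State L|J1|J2 = 1|0|0
+link1  2|0|0
+link2  3|0|0
PS(1,0) f=2→J2  3|0|1
+link3  4|0|1
PS(3,1) f=2→J2  4|0|2
PS(2,0) f=2→J2  4|0|3
M = 3(4−1)−2·0−3 = 9−0−3 = 6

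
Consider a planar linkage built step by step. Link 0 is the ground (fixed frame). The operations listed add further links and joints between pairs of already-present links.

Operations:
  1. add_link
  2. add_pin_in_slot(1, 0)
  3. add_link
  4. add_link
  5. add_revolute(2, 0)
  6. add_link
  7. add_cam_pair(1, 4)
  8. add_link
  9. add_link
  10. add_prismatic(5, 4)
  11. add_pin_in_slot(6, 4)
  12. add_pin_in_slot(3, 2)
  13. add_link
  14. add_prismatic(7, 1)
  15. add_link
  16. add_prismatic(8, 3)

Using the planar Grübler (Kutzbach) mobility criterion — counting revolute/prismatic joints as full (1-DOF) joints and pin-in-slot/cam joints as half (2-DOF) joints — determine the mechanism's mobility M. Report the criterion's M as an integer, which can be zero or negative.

(L,J1,J2)=(1,0,0); link0 fixed
link1: (2,0,0)
PS 1-0 [J2]: (2,0,1)
link2: (3,0,1)
link3: (4,0,1)
R 2-0 [J1]: (4,1,1)
link4: (5,1,1)
C 1-4 [J2]: (5,1,2)
link5: (6,1,2)
link6: (7,1,2)
P 5-4 [J1]: (7,2,2)
PS 6-4 [J2]: (7,2,3)
PS 3-2 [J2]: (7,2,4)
link7: (8,2,4)
P 7-1 [J1]: (8,3,4)
link8: (9,3,4)
P 8-3 [J1]: (9,4,4)
Grübler: 3·8 − 2·4 − 4 = 12

M = 12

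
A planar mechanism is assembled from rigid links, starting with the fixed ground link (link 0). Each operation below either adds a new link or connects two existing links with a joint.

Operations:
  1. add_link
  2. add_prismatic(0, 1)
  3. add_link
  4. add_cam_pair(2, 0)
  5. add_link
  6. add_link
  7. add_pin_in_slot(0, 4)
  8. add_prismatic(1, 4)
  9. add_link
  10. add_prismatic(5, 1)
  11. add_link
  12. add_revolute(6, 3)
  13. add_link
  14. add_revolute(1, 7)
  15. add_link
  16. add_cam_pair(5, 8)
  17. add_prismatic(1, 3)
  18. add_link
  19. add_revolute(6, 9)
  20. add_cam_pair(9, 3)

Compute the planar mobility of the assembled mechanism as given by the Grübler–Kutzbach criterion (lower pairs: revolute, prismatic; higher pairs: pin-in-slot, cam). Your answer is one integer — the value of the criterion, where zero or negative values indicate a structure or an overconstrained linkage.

(L,J1,J2)=(1,0,0); link0 fixed
link1: (2,0,0)
P 0-1 [J1]: (2,1,0)
link2: (3,1,0)
C 2-0 [J2]: (3,1,1)
link3: (4,1,1)
link4: (5,1,1)
PS 0-4 [J2]: (5,1,2)
P 1-4 [J1]: (5,2,2)
link5: (6,2,2)
P 5-1 [J1]: (6,3,2)
link6: (7,3,2)
R 6-3 [J1]: (7,4,2)
link7: (8,4,2)
R 1-7 [J1]: (8,5,2)
link8: (9,5,2)
C 5-8 [J2]: (9,5,3)
P 1-3 [J1]: (9,6,3)
link9: (10,6,3)
R 6-9 [J1]: (10,7,3)
C 9-3 [J2]: (10,7,4)
Grübler: 3·9 − 2·7 − 4 = 9

M = 9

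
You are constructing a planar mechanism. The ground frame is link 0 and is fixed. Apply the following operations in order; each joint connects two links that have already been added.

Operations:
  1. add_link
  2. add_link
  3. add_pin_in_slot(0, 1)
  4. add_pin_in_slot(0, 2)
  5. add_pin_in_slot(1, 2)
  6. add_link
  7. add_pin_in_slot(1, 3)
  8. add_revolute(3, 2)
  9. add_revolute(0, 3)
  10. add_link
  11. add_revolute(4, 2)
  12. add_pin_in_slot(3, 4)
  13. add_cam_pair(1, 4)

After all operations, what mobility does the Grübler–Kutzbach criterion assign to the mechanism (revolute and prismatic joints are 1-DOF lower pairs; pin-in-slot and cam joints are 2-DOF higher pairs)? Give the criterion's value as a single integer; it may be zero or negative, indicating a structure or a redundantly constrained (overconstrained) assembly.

M = 0

[1;0;0] (link 0 is ground)
L+ [2;0;0]
L+ [3;0;0]
PS(0,1)∈J2 [3;0;1]
PS(0,2)∈J2 [3;0;2]
PS(1,2)∈J2 [3;0;3]
L+ [4;0;3]
PS(1,3)∈J2 [4;0;4]
R(3,2)∈J1 [4;1;4]
R(0,3)∈J1 [4;2;4]
L+ [5;2;4]
R(4,2)∈J1 [5;3;4]
PS(3,4)∈J2 [5;3;5]
C(1,4)∈J2 [5;3;6]
mobility = 12 − 6 − 6 = 0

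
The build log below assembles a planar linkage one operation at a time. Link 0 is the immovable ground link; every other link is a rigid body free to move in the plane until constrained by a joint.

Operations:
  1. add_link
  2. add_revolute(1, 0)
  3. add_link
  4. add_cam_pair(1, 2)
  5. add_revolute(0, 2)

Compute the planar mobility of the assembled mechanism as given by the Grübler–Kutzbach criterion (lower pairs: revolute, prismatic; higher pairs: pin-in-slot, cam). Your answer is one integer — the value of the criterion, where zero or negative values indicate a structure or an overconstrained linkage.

M = 1

L=1 J1=0 J2=0
add link → L=2 J1=0 J2=0
R@1,0 dof=1 J1 → L=2 J1=1 J2=0
add link → L=3 J1=1 J2=0
C@1,2 dof=2 J2 → L=3 J1=1 J2=1
R@0,2 dof=1 J1 → L=3 J1=2 J2=1
M=3(L−1)−2J1−J2=3·2−2·2−1=1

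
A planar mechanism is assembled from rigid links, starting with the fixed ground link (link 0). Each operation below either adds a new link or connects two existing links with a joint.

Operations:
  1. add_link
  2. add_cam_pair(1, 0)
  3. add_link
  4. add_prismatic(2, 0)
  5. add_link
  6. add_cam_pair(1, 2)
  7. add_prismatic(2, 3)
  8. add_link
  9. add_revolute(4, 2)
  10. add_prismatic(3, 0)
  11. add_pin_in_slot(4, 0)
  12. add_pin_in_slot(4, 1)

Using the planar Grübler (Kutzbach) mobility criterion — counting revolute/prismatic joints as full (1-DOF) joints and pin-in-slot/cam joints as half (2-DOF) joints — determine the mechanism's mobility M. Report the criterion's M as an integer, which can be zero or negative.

M = 0

[1;0;0] (link 0 is ground)
L+ [2;0;0]
C(1,0)∈J2 [2;0;1]
L+ [3;0;1]
P(2,0)∈J1 [3;1;1]
L+ [4;1;1]
C(1,2)∈J2 [4;1;2]
P(2,3)∈J1 [4;2;2]
L+ [5;2;2]
R(4,2)∈J1 [5;3;2]
P(3,0)∈J1 [5;4;2]
PS(4,0)∈J2 [5;4;3]
PS(4,1)∈J2 [5;4;4]
mobility = 12 − 8 − 4 = 0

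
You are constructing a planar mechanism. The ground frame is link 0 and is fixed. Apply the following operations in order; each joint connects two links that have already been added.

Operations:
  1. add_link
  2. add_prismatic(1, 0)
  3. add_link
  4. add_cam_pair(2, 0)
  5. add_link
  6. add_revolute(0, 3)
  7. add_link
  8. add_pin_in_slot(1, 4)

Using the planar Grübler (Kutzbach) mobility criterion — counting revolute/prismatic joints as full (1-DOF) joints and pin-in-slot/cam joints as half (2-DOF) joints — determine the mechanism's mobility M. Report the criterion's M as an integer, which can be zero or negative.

M = 6

link 0 = ground. State L|J1|J2 = 1|0|0
+link1  2|0|0
P(1,0) f=1→J1  2|1|0
+link2  3|1|0
C(2,0) f=2→J2  3|1|1
+link3  4|1|1
R(0,3) f=1→J1  4|2|1
+link4  5|2|1
PS(1,4) f=2→J2  5|2|2
M = 3(5−1)−2·2−2 = 12−4−2 = 6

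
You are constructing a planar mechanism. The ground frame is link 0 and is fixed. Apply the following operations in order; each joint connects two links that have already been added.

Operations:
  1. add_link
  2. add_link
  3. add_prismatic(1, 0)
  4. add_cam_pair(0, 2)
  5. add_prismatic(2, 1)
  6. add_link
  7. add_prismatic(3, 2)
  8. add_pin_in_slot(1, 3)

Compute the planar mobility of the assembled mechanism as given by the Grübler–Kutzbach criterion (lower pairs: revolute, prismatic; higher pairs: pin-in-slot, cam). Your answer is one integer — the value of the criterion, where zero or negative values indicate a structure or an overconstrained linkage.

ground; <1,0,0>
#1 <2,0,0>
#2 <3,0,0>
P:1↔0 J1 <3,1,0>
C:0↔2 J2 <3,1,1>
P:2↔1 J1 <3,2,1>
#3 <4,2,1>
P:3↔2 J1 <4,3,1>
PS:1↔3 J2 <4,3,2>
3×3 − 2×3 − 1×2 = 1

M = 1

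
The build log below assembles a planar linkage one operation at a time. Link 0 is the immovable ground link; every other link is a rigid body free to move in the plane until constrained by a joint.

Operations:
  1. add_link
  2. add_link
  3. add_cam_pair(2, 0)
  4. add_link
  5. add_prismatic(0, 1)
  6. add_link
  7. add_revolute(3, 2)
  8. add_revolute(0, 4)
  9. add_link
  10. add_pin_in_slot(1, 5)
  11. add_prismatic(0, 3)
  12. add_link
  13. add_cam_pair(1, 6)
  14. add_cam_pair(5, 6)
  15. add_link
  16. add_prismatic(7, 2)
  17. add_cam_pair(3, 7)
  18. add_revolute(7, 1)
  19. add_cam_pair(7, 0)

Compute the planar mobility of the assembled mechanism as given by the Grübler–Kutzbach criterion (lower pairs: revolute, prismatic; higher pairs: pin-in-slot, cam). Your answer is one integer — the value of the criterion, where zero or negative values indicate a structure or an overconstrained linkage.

ground; <1,0,0>
#1 <2,0,0>
#2 <3,0,0>
C:2↔0 J2 <3,0,1>
#3 <4,0,1>
P:0↔1 J1 <4,1,1>
#4 <5,1,1>
R:3↔2 J1 <5,2,1>
R:0↔4 J1 <5,3,1>
#5 <6,3,1>
PS:1↔5 J2 <6,3,2>
P:0↔3 J1 <6,4,2>
#6 <7,4,2>
C:1↔6 J2 <7,4,3>
C:5↔6 J2 <7,4,4>
#7 <8,4,4>
P:7↔2 J1 <8,5,4>
C:3↔7 J2 <8,5,5>
R:7↔1 J1 <8,6,5>
C:7↔0 J2 <8,6,6>
3×7 − 2×6 − 1×6 = 3

M = 3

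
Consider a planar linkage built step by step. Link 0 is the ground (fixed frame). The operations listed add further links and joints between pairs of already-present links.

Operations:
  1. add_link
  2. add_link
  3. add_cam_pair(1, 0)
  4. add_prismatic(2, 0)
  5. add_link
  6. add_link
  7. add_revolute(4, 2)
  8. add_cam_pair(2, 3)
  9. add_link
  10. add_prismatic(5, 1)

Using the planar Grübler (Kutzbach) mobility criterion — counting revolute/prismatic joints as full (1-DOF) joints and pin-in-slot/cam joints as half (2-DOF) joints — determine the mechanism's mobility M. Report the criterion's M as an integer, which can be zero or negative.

ground; <1,0,0>
#1 <2,0,0>
#2 <3,0,0>
C:1↔0 J2 <3,0,1>
P:2↔0 J1 <3,1,1>
#3 <4,1,1>
#4 <5,1,1>
R:4↔2 J1 <5,2,1>
C:2↔3 J2 <5,2,2>
#5 <6,2,2>
P:5↔1 J1 <6,3,2>
3×5 − 2×3 − 1×2 = 7

M = 7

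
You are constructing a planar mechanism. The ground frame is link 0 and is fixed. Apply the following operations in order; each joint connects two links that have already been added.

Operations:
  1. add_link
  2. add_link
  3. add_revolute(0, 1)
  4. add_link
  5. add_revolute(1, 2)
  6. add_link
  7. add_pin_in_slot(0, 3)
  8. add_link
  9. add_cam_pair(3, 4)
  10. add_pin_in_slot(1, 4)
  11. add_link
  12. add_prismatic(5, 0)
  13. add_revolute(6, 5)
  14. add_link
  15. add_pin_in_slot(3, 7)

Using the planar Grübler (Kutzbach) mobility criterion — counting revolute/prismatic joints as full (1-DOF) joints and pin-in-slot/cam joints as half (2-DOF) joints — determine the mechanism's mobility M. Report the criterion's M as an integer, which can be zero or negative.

[1;0;0] (link 0 is ground)
L+ [2;0;0]
L+ [3;0;0]
R(0,1)∈J1 [3;1;0]
L+ [4;1;0]
R(1,2)∈J1 [4;2;0]
L+ [5;2;0]
PS(0,3)∈J2 [5;2;1]
L+ [6;2;1]
C(3,4)∈J2 [6;2;2]
PS(1,4)∈J2 [6;2;3]
L+ [7;2;3]
P(5,0)∈J1 [7;3;3]
R(6,5)∈J1 [7;4;3]
L+ [8;4;3]
PS(3,7)∈J2 [8;4;4]
mobility = 21 − 8 − 4 = 9

M = 9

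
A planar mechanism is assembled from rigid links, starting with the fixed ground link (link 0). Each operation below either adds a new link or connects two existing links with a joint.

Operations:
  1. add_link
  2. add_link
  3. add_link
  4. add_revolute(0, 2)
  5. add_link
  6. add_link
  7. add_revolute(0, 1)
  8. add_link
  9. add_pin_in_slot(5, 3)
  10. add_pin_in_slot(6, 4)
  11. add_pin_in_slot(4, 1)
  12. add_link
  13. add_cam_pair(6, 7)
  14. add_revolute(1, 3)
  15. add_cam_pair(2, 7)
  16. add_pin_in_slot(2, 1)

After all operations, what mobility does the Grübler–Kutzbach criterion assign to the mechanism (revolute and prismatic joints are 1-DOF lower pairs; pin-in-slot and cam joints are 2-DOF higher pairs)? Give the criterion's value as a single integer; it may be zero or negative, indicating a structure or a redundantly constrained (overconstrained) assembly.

M = 9

link 0 = ground. State L|J1|J2 = 1|0|0
+link1  2|0|0
+link2  3|0|0
+link3  4|0|0
R(0,2) f=1→J1  4|1|0
+link4  5|1|0
+link5  6|1|0
R(0,1) f=1→J1  6|2|0
+link6  7|2|0
PS(5,3) f=2→J2  7|2|1
PS(6,4) f=2→J2  7|2|2
PS(4,1) f=2→J2  7|2|3
+link7  8|2|3
C(6,7) f=2→J2  8|2|4
R(1,3) f=1→J1  8|3|4
C(2,7) f=2→J2  8|3|5
PS(2,1) f=2→J2  8|3|6
M = 3(8−1)−2·3−6 = 21−6−6 = 9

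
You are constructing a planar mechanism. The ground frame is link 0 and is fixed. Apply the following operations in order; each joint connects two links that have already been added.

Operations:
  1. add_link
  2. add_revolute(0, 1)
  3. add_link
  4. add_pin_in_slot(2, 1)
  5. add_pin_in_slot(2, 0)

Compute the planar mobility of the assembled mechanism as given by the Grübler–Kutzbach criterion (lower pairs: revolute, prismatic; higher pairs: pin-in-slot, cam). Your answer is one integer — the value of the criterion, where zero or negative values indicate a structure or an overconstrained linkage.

ground; <1,0,0>
#1 <2,0,0>
R:0↔1 J1 <2,1,0>
#2 <3,1,0>
PS:2↔1 J2 <3,1,1>
PS:2↔0 J2 <3,1,2>
3×2 − 2×1 − 1×2 = 2

M = 2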